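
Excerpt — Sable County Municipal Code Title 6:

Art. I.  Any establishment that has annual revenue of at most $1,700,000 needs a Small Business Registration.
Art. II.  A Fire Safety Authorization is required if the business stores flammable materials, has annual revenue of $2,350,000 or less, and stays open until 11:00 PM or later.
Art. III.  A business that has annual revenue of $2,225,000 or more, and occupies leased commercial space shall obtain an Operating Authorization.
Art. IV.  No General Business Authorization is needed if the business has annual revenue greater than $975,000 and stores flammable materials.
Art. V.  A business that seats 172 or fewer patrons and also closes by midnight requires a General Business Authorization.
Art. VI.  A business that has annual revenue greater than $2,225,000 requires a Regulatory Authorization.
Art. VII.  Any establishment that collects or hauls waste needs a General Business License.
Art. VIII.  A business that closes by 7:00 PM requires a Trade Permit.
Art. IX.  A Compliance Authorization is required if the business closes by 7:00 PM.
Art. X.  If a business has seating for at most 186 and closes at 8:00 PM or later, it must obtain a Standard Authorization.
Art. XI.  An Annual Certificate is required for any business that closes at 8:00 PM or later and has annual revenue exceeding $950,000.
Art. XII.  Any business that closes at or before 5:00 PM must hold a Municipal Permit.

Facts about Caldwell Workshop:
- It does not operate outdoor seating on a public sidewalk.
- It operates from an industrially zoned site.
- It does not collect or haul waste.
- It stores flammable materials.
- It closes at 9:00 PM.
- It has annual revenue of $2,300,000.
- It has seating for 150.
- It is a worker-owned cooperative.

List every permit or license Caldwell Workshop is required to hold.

Art. I. revenue $2,300,000 > $1,700,000 → Small Business Registration not required.
Art. II. stores flammable materials; revenue $2,300,000 ≤ $2,350,000; closes 9:00 PM, at/before 11:00 PM → Fire Safety Authorization not required.
Art. III. revenue $2,300,000 ≥ $2,225,000; operates from an industrially zoned site (not: occupies leased commercial space) → Operating Authorization not required.
Art. IV. revenue $2,300,000 > $975,000; stores flammable materials → exempt from General Business Authorization.
Art. V. seating 150 ≤ 172; closes 9:00 PM, at/before midnight → General Business Authorization required.
Art. VI. revenue $2,300,000 > $2,225,000 → Regulatory Authorization required.
Art. VII. does not collect or haul waste → General Business License not required.
Art. VIII. closes 9:00 PM, after 7:00 PM → Trade Permit not required.
Art. IX. closes 9:00 PM, after 7:00 PM → Compliance Authorization not required.
Art. X. seating 150 ≤ 186; closes 9:00 PM, after 8:00 PM → Standard Authorization required.
Art. XI. closes 9:00 PM, after 8:00 PM; revenue $2,300,000 > $950,000 → Annual Certificate required.
Art. XII. closes 9:00 PM, after 5:00 PM → Municipal Permit not required.

Annual Certificate, Regulatory Authorization, Standard Authorization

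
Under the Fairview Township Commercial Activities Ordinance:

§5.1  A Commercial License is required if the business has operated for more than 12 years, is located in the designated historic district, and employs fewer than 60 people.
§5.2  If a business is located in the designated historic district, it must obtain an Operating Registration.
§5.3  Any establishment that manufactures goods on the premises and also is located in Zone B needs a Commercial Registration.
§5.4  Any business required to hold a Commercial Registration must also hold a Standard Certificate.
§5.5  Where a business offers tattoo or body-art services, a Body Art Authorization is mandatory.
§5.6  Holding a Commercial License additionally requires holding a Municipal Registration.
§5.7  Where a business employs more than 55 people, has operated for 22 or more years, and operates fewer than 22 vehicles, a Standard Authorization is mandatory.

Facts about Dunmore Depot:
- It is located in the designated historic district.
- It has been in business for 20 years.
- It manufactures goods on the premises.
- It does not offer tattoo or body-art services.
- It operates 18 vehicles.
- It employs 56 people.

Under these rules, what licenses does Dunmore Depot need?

§5.1 years in business 20 > 12; is located in the designated historic district; employees 56 < 60 → Commercial License required.
§5.2 is located in the designated historic district → Operating Registration required.
§5.3 manufactures goods on the premises; is located in the designated historic district (not: is located in Zone B) → Commercial Registration not required.
§5.4 Commercial Registration is not required → no effect.
§5.5 does not offer tattoo or body-art services → Body Art Authorization not required.
§5.6 Commercial License is required → Municipal Registration also required.
§5.7 employees 56 > 55; years in business 20 < 22; vehicles 18 < 22 → Standard Authorization not required.

Commercial License, Municipal Registration, Operating Registration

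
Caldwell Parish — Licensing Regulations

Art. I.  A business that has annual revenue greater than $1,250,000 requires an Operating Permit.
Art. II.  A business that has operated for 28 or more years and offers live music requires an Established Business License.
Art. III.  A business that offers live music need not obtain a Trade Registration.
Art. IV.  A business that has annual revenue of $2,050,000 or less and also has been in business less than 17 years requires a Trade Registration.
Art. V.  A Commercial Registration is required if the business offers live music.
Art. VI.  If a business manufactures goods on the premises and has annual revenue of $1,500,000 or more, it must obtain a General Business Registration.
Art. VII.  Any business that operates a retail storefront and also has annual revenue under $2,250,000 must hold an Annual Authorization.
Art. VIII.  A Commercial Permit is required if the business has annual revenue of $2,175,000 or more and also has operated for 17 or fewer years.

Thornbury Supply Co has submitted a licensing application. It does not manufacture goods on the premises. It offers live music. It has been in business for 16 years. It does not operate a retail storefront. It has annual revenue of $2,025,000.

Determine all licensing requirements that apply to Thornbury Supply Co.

Commercial Registration, Operating Permit

Art. I. revenue $2,025,000 > $1,250,000 → Operating Permit required.
Art. II. years in business 16 < 28; offers live music → Established Business License not required.
Art. III. offers live music → exempt from Trade Registration.
Art. IV. revenue $2,025,000 ≤ $2,050,000; years in business 16 < 17 → Trade Registration required.
Art. V. offers live music → Commercial Registration required.
Art. VI. does not manufacture goods on the premises; revenue $2,025,000 ≥ $1,500,000 → General Business Registration not required.
Art. VII. does not operate a retail storefront; revenue $2,025,000 < $2,250,000 → Annual Authorization not required.
Art. VIII. revenue $2,025,000 < $2,175,000; years in business 16 ≤ 17 → Commercial Permit not required.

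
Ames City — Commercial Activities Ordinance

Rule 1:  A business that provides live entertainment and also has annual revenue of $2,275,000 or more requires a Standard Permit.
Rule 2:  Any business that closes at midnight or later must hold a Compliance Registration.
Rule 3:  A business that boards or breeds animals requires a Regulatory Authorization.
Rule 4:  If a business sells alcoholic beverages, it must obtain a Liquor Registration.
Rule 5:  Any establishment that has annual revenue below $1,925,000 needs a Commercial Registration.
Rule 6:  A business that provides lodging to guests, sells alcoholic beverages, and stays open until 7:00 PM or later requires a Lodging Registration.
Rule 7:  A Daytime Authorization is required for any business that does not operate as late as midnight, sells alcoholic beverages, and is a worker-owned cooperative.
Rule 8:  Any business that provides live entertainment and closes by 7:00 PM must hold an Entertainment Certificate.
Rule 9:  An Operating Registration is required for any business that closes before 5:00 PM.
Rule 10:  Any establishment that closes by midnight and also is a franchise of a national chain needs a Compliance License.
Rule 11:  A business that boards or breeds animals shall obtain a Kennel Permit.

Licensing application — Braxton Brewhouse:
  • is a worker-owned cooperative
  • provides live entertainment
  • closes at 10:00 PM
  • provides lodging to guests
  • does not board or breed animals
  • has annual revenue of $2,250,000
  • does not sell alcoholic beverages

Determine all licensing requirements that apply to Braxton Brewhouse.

None

Rule 1: provides live entertainment; revenue $2,250,000 < $2,275,000 → Standard Permit not required.
Rule 2: closes 10:00 PM, at/before midnight → Compliance Registration not required.
Rule 3: does not board or breed animals → Regulatory Authorization not required.
Rule 4: does not sell alcoholic beverages → Liquor Registration not required.
Rule 5: revenue $2,250,000 ≥ $1,925,000 → Commercial Registration not required.
Rule 6: provides lodging to guests; does not sell alcoholic beverages; closes 10:00 PM, after 7:00 PM → Lodging Registration not required.
Rule 7: closes 10:00 PM, at/before midnight; does not sell alcoholic beverages; is a worker-owned cooperative → Daytime Authorization not required.
Rule 8: provides live entertainment; closes 10:00 PM, after 7:00 PM → Entertainment Certificate not required.
Rule 9: closes 10:00 PM, after 5:00 PM → Operating Registration not required.
Rule 10: closes 10:00 PM, at/before midnight; is a worker-owned cooperative (not: is a franchise of a national chain) → Compliance License not required.
Rule 11: does not board or breed animals → Kennel Permit not required.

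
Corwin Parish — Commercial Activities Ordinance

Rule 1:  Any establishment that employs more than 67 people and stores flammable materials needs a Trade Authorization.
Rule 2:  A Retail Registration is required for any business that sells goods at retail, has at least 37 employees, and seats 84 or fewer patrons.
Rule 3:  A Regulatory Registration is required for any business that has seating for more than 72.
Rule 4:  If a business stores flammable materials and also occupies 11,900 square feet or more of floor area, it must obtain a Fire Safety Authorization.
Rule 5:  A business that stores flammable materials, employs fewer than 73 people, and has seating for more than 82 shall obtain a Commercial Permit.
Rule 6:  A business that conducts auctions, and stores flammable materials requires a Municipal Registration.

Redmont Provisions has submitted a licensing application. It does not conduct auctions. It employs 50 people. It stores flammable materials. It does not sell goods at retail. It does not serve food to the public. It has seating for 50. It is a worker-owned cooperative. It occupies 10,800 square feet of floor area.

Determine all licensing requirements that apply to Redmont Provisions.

None

Rule 1: employees 50 ≤ 67; stores flammable materials → Trade Authorization not required.
Rule 2: does not sell goods at retail; employees 50 ≥ 37; seating 50 ≤ 84 → Retail Registration not required.
Rule 3: seating 50 ≤ 72 → Regulatory Registration not required.
Rule 4: stores flammable materials; floor area 10,800 square feet < 11,900 square feet → Fire Safety Authorization not required.
Rule 5: stores flammable materials; employees 50 < 73; seating 50 ≤ 82 → Commercial Permit not required.
Rule 6: does not conduct auctions; stores flammable materials → Municipal Registration not required.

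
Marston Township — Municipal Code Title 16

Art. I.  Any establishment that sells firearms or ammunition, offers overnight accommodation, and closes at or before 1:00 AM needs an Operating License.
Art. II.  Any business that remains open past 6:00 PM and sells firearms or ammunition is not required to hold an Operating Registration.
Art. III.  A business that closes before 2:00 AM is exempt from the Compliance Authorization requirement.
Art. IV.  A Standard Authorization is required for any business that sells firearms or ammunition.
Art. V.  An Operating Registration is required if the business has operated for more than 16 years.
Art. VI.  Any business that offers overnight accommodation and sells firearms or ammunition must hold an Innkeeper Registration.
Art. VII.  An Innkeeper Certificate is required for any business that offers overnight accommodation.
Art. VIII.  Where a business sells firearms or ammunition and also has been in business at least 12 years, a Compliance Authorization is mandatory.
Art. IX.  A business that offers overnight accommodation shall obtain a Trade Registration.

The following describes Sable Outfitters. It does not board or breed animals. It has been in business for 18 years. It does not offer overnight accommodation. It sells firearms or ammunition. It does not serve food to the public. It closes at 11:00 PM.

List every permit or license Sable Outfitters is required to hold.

Art. I. sells firearms or ammunition; does not offer overnight accommodation; closes 11:00 PM, at/before 1:00 AM → Operating License not required.
Art. II. closes 11:00 PM, after 6:00 PM; sells firearms or ammunition → exempt from Operating Registration.
Art. III. closes 11:00 PM, at/before 2:00 AM → exempt from Compliance Authorization.
Art. IV. sells firearms or ammunition → Standard Authorization required.
Art. V. years in business 18 > 16 → Operating Registration required.
Art. VI. does not offer overnight accommodation; sells firearms or ammunition → Innkeeper Registration not required.
Art. VII. does not offer overnight accommodation → Innkeeper Certificate not required.
Art. VIII. sells firearms or ammunition; years in business 18 ≥ 12 → Compliance Authorization required.
Art. IX. does not offer overnight accommodation → Trade Registration not required.

Standard Authorization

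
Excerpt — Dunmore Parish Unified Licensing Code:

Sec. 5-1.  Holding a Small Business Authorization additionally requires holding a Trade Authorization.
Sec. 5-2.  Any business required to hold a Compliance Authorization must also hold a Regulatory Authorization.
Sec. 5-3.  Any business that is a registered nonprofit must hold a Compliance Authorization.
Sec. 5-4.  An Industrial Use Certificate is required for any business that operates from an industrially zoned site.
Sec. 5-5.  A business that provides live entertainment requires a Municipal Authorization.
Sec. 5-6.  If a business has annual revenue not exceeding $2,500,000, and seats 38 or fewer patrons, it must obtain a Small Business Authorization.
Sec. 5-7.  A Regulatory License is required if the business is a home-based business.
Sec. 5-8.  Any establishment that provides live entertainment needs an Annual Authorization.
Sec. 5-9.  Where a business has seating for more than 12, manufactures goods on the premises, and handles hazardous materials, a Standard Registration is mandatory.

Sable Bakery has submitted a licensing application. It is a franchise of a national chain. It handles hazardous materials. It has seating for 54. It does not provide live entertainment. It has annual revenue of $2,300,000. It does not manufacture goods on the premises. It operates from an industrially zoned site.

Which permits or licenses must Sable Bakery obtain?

Industrial Use Certificate

Sec. 5-1. Small Business Authorization is not required → no effect.
Sec. 5-2. Compliance Authorization is not required → no effect.
Sec. 5-3. is a franchise of a national chain (not: is a registered nonprofit) → Compliance Authorization not required.
Sec. 5-4. operates from an industrially zoned site → Industrial Use Certificate required.
Sec. 5-5. does not provide live entertainment → Municipal Authorization not required.
Sec. 5-6. revenue $2,300,000 ≤ $2,500,000; seating 54 > 38 → Small Business Authorization not required.
Sec. 5-7. operates from an industrially zoned site (not: is a home-based business) → Regulatory License not required.
Sec. 5-8. does not provide live entertainment → Annual Authorization not required.
Sec. 5-9. seating 54 > 12; does not manufacture goods on the premises; handles hazardous materials → Standard Registration not required.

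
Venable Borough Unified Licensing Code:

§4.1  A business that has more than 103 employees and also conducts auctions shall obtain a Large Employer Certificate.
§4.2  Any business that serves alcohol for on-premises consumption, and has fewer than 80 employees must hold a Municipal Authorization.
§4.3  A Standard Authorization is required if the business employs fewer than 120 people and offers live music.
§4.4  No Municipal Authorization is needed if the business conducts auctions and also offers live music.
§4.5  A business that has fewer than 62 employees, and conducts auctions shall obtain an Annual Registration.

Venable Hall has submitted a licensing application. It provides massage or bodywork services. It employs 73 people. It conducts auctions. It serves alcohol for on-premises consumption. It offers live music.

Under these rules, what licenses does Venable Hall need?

Standard Authorization

§4.1 employees 73 ≤ 103; conducts auctions → Large Employer Certificate not required.
§4.2 serves alcohol for on-premises consumption; employees 73 < 80 → Municipal Authorization required.
§4.3 employees 73 < 120; offers live music → Standard Authorization required.
§4.4 conducts auctions; offers live music → exempt from Municipal Authorization.
§4.5 employees 73 ≥ 62; conducts auctions → Annual Registration not required.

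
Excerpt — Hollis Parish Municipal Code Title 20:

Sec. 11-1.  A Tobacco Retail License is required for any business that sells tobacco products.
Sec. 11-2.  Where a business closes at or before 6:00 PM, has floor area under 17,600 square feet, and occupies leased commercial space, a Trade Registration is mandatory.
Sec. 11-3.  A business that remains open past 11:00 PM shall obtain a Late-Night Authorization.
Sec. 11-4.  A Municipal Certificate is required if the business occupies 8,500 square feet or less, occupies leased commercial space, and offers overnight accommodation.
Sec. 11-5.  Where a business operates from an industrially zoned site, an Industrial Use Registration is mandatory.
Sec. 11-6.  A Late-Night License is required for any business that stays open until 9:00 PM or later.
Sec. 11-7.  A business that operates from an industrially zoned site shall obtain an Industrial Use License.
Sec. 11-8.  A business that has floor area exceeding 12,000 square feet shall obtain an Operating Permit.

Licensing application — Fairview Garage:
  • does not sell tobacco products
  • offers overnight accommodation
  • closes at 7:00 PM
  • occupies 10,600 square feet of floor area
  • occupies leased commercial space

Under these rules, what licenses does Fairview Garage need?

Sec. 11-1. does not sell tobacco products → Tobacco Retail License not required.
Sec. 11-2. closes 7:00 PM, after 6:00 PM; floor area 10,600 square feet < 17,600 square feet; occupies leased commercial space → Trade Registration not required.
Sec. 11-3. closes 7:00 PM, at/before 11:00 PM → Late-Night Authorization not required.
Sec. 11-4. floor area 10,600 square feet > 8,500 square feet; occupies leased commercial space; offers overnight accommodation → Municipal Certificate not required.
Sec. 11-5. occupies leased commercial space (not: operates from an industrially zoned site) → Industrial Use Registration not required.
Sec. 11-6. closes 7:00 PM, at/before 9:00 PM → Late-Night License not required.
Sec. 11-7. occupies leased commercial space (not: operates from an industrially zoned site) → Industrial Use License not required.
Sec. 11-8. floor area 10,600 square feet ≤ 12,000 square feet → Operating Permit not required.

None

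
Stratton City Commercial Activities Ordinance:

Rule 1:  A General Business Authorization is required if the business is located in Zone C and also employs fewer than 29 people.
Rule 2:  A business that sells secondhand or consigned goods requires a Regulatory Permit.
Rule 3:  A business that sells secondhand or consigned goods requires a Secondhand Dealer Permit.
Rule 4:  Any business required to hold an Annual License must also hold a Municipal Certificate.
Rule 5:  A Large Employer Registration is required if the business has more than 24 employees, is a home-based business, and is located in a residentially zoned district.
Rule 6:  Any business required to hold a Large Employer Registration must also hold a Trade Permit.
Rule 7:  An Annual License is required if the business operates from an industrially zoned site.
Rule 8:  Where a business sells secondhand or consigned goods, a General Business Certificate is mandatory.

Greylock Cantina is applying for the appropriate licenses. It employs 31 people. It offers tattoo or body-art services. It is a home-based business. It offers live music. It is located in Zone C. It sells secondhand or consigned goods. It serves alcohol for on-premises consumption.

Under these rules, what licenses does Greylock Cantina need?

General Business Certificate, Regulatory Permit, Secondhand Dealer Permit

Rule 1: is located in Zone C; employees 31 ≥ 29 → General Business Authorization not required.
Rule 2: sells secondhand or consigned goods → Regulatory Permit required.
Rule 3: sells secondhand or consigned goods → Secondhand Dealer Permit required.
Rule 4: Annual License is not required → no effect.
Rule 5: employees 31 > 24; is a home-based business; is located in Zone C (not: is located in a residentially zoned district) → Large Employer Registration not required.
Rule 6: Large Employer Registration is not required → no effect.
Rule 7: is a home-based business (not: operates from an industrially zoned site) → Annual License not required.
Rule 8: sells secondhand or consigned goods → General Business Certificate required.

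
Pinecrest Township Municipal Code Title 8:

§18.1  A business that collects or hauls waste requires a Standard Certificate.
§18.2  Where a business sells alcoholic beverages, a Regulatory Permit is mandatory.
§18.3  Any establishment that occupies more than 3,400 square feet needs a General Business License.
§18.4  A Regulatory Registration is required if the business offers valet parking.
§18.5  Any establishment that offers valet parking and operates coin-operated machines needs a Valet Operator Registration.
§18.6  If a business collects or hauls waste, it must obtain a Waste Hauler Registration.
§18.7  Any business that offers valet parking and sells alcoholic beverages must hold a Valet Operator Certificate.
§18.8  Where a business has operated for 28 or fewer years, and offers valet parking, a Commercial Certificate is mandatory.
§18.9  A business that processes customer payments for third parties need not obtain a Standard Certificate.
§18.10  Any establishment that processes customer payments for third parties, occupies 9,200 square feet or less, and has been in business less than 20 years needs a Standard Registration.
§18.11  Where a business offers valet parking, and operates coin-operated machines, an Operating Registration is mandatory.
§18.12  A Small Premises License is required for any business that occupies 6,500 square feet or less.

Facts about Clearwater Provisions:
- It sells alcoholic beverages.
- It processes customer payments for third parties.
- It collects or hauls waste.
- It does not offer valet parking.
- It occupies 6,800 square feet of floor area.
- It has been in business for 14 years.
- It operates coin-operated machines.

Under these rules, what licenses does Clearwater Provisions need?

§18.1 collects or hauls waste → Standard Certificate required.
§18.2 sells alcoholic beverages → Regulatory Permit required.
§18.3 floor area 6,800 square feet > 3,400 square feet → General Business License required.
§18.4 does not offer valet parking → Regulatory Registration not required.
§18.5 does not offer valet parking; operates coin-operated machines → Valet Operator Registration not required.
§18.6 collects or hauls waste → Waste Hauler Registration required.
§18.7 does not offer valet parking; sells alcoholic beverages → Valet Operator Certificate not required.
§18.8 years in business 14 ≤ 28; does not offer valet parking → Commercial Certificate not required.
§18.9 processes customer payments for third parties → exempt from Standard Certificate.
§18.10 processes customer payments for third parties; floor area 6,800 square feet ≤ 9,200 square feet; years in business 14 < 20 → Standard Registration required.
§18.11 does not offer valet parking; operates coin-operated machines → Operating Registration not required.
§18.12 floor area 6,800 square feet > 6,500 square feet → Small Premises License not required.

General Business License, Regulatory Permit, Standard Registration, Waste Hauler Registration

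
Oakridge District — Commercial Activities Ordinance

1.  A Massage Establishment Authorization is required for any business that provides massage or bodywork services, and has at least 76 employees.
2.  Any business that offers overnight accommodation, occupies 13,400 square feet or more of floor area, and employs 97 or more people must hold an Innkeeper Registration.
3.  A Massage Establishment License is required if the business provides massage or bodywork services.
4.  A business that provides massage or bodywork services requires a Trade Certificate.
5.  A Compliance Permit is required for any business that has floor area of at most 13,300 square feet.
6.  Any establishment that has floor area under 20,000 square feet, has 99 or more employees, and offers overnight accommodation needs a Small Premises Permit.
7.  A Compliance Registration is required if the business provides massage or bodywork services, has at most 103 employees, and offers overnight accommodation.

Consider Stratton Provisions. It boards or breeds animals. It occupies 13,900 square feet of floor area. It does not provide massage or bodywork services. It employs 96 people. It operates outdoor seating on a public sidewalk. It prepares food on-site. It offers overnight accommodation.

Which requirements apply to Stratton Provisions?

None

1. does not provide massage or bodywork services; employees 96 ≥ 76 → Massage Establishment Authorization not required.
2. offers overnight accommodation; floor area 13,900 square feet ≥ 13,400 square feet; employees 96 < 97 → Innkeeper Registration not required.
3. does not provide massage or bodywork services → Massage Establishment License not required.
4. does not provide massage or bodywork services → Trade Certificate not required.
5. floor area 13,900 square feet > 13,300 square feet → Compliance Permit not required.
6. floor area 13,900 square feet < 20,000 square feet; employees 96 < 99; offers overnight accommodation → Small Premises Permit not required.
7. does not provide massage or bodywork services; employees 96 ≤ 103; offers overnight accommodation → Compliance Registration not required.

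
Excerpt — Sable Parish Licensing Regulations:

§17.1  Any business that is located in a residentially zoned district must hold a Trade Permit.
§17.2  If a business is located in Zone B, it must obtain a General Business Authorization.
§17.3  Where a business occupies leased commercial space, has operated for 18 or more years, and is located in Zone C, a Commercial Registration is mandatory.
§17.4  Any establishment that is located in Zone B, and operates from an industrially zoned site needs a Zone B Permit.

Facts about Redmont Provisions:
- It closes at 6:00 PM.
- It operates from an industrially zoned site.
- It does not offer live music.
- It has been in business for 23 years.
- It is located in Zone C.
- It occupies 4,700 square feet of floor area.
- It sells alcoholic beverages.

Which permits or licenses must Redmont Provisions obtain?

§17.1 is located in Zone C (not: is located in a residentially zoned district) → Trade Permit not required.
§17.2 is located in Zone C (not: is located in Zone B) → General Business Authorization not required.
§17.3 operates from an industrially zoned site (not: occupies leased commercial space); years in business 23 ≥ 18; is located in Zone C → Commercial Registration not required.
§17.4 is located in Zone C (not: is located in Zone B); operates from an industrially zoned site → Zone B Permit not required.

None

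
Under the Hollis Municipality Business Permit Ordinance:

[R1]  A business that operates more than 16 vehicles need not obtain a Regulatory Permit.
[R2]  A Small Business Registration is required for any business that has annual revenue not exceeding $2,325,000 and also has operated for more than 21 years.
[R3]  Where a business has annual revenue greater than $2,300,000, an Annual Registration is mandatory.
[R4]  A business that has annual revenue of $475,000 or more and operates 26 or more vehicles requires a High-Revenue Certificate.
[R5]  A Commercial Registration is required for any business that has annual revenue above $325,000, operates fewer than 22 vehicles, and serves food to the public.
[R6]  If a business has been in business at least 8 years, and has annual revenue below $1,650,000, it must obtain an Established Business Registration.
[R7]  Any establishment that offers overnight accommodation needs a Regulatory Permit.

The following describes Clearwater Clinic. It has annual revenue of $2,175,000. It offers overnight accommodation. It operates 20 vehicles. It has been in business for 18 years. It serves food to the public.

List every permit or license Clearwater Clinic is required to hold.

[R1] vehicles 20 > 16 → exempt from Regulatory Permit.
[R2] revenue $2,175,000 ≤ $2,325,000; years in business 18 ≤ 21 → Small Business Registration not required.
[R3] revenue $2,175,000 ≤ $2,300,000 → Annual Registration not required.
[R4] revenue $2,175,000 ≥ $475,000; vehicles 20 < 26 → High-Revenue Certificate not required.
[R5] revenue $2,175,000 > $325,000; vehicles 20 < 22; serves food to the public → Commercial Registration required.
[R6] years in business 18 ≥ 8; revenue $2,175,000 ≥ $1,650,000 → Established Business Registration not required.
[R7] offers overnight accommodation → Regulatory Permit required.

Commercial Registration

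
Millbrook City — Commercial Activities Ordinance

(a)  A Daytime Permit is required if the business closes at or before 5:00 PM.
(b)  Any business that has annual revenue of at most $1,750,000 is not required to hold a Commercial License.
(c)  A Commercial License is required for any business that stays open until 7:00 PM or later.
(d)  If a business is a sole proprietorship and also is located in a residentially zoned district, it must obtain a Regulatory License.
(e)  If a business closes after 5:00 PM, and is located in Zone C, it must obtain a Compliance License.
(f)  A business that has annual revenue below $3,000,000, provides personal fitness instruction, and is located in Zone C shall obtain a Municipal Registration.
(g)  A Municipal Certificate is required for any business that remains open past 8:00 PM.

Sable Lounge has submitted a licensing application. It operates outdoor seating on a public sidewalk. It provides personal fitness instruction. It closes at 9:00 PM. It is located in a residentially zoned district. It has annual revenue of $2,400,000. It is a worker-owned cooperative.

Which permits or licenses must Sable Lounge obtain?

(a) closes 9:00 PM, after 5:00 PM → Daytime Permit not required.
(b) revenue $2,400,000 > $1,750,000 → Commercial License exemption does not apply.
(c) closes 9:00 PM, after 7:00 PM → Commercial License required.
(d) is a worker-owned cooperative (not: is a sole proprietorship); is located in a residentially zoned district → Regulatory License not required.
(e) closes 9:00 PM, after 5:00 PM; is located in a residentially zoned district (not: is located in Zone C) → Compliance License not required.
(f) revenue $2,400,000 < $3,000,000; provides personal fitness instruction; is located in a residentially zoned district (not: is located in Zone C) → Municipal Registration not required.
(g) closes 9:00 PM, after 8:00 PM → Municipal Certificate required.

Commercial License, Municipal Certificate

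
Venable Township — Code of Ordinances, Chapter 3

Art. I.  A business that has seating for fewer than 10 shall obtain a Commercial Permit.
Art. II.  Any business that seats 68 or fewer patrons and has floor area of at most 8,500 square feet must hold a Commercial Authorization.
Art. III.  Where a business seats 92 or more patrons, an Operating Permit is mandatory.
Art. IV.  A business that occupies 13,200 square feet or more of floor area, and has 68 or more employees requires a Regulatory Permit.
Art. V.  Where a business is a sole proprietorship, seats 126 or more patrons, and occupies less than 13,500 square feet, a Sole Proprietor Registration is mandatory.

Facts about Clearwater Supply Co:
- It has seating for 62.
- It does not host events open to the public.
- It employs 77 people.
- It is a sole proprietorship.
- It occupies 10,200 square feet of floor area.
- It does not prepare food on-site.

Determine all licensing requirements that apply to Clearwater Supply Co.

None

Art. I. seating 62 ≥ 10 → Commercial Permit not required.
Art. II. seating 62 ≤ 68; floor area 10,200 square feet > 8,500 square feet → Commercial Authorization not required.
Art. III. seating 62 < 92 → Operating Permit not required.
Art. IV. floor area 10,200 square feet < 13,200 square feet; employees 77 ≥ 68 → Regulatory Permit not required.
Art. V. is a sole proprietorship; seating 62 < 126; floor area 10,200 square feet < 13,500 square feet → Sole Proprietor Registration not required.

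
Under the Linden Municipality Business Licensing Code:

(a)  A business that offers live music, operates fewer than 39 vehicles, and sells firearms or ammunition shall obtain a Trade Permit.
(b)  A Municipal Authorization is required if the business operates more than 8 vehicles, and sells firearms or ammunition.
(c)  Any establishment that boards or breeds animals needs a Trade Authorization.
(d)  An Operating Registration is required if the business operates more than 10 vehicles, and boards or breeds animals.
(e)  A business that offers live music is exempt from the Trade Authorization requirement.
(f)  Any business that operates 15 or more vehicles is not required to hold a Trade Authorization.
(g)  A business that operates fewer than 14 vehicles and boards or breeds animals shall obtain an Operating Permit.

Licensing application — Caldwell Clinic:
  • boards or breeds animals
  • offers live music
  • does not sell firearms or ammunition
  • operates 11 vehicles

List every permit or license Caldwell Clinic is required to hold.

(a) offers live music; vehicles 11 < 39; does not sell firearms or ammunition → Trade Permit not required.
(b) vehicles 11 > 8; does not sell firearms or ammunition → Municipal Authorization not required.
(c) boards or breeds animals → Trade Authorization required.
(d) vehicles 11 > 10; boards or breeds animals → Operating Registration required.
(e) offers live music → exempt from Trade Authorization.
(f) vehicles 11 < 15 → Trade Authorization exemption does not apply.
(g) vehicles 11 < 14; boards or breeds animals → Operating Permit required.

Operating Permit, Operating Registration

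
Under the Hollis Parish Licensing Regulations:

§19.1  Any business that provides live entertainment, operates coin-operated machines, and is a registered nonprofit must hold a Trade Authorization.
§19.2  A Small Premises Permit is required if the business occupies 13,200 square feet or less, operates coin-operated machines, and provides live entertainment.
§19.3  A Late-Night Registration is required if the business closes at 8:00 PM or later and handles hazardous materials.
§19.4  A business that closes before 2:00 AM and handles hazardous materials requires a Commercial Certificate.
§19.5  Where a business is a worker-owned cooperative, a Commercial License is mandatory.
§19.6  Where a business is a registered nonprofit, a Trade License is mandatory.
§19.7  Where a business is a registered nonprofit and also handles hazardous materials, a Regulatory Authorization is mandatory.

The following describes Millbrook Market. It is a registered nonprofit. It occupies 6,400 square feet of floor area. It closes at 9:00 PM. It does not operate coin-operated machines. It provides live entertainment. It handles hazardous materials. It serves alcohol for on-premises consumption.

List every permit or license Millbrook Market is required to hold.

Commercial Certificate, Late-Night Registration, Regulatory Authorization, Trade License

§19.1 provides live entertainment; does not operate coin-operated machines; is a registered nonprofit → Trade Authorization not required.
§19.2 floor area 6,400 square feet ≤ 13,200 square feet; does not operate coin-operated machines; provides live entertainment → Small Premises Permit not required.
§19.3 closes 9:00 PM, after 8:00 PM; handles hazardous materials → Late-Night Registration required.
§19.4 closes 9:00 PM, at/before 2:00 AM; handles hazardous materials → Commercial Certificate required.
§19.5 is a registered nonprofit (not: is a worker-owned cooperative) → Commercial License not required.
§19.6 is a registered nonprofit → Trade License required.
§19.7 is a registered nonprofit; handles hazardous materials → Regulatory Authorization required.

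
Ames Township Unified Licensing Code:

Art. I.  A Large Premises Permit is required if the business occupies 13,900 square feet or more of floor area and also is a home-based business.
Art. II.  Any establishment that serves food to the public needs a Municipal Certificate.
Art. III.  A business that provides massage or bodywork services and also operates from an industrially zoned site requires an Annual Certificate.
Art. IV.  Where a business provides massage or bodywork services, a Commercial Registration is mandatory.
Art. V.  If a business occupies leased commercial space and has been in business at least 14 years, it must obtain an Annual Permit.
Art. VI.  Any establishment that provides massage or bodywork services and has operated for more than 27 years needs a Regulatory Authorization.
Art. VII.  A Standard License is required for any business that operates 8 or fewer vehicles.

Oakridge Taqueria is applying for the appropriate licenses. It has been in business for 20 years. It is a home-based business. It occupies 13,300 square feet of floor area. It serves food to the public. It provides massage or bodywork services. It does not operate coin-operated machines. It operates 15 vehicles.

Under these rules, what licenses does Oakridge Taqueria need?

Art. I. floor area 13,300 square feet < 13,900 square feet; is a home-based business → Large Premises Permit not required.
Art. II. serves food to the public → Municipal Certificate required.
Art. III. provides massage or bodywork services; is a home-based business (not: operates from an industrially zoned site) → Annual Certificate not required.
Art. IV. provides massage or bodywork services → Commercial Registration required.
Art. V. is a home-based business (not: occupies leased commercial space); years in business 20 ≥ 14 → Annual Permit not required.
Art. VI. provides massage or bodywork services; years in business 20 ≤ 27 → Regulatory Authorization not required.
Art. VII. vehicles 15 > 8 → Standard License not required.

Commercial Registration, Municipal Certificate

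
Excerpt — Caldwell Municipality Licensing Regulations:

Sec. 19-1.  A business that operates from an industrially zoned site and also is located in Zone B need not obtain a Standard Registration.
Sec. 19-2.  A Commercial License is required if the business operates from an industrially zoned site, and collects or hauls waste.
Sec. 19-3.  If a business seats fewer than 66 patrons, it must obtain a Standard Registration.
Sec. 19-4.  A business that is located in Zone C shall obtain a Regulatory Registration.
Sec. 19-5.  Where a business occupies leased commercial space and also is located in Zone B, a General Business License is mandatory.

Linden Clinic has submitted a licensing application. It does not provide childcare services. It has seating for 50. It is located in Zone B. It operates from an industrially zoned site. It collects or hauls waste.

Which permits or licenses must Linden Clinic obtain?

Commercial License

Sec. 19-1. operates from an industrially zoned site; is located in Zone B → exempt from Standard Registration.
Sec. 19-2. operates from an industrially zoned site; collects or hauls waste → Commercial License required.
Sec. 19-3. seating 50 < 66 → Standard Registration required.
Sec. 19-4. is located in Zone B (not: is located in Zone C) → Regulatory Registration not required.
Sec. 19-5. operates from an industrially zoned site (not: occupies leased commercial space); is located in Zone B → General Business License not required.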